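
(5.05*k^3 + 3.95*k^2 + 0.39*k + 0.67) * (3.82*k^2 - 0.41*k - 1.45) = 19.291*k^5 + 13.0185*k^4 - 7.4522*k^3 - 3.328*k^2 - 0.8402*k - 0.9715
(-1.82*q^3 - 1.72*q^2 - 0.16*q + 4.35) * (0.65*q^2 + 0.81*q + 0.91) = -1.183*q^5 - 2.5922*q^4 - 3.1534*q^3 + 1.1327*q^2 + 3.3779*q + 3.9585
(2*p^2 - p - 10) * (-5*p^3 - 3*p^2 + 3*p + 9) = -10*p^5 - p^4 + 59*p^3 + 45*p^2 - 39*p - 90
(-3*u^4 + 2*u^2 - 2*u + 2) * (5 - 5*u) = 15*u^5 - 15*u^4 - 10*u^3 + 20*u^2 - 20*u + 10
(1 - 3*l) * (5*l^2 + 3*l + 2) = -15*l^3 - 4*l^2 - 3*l + 2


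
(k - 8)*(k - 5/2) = k^2 - 21*k/2 + 20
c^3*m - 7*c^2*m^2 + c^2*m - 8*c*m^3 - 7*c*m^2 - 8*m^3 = (c - 8*m)*(c + m)*(c*m + m)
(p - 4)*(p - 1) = p^2 - 5*p + 4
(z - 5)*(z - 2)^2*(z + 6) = z^4 - 3*z^3 - 30*z^2 + 124*z - 120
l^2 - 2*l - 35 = (l - 7)*(l + 5)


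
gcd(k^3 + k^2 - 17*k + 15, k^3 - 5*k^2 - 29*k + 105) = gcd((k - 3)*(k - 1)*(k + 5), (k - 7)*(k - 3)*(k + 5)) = k^2 + 2*k - 15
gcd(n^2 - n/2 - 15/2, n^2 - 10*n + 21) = n - 3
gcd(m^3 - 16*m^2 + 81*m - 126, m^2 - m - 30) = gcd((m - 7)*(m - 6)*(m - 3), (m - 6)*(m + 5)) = m - 6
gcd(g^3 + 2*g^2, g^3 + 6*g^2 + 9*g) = g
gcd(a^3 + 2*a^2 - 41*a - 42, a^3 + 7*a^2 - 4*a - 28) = a + 7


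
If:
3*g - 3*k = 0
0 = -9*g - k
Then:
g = 0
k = 0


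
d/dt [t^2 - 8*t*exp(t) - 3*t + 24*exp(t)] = -8*t*exp(t) + 2*t + 16*exp(t) - 3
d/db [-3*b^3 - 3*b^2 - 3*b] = -9*b^2 - 6*b - 3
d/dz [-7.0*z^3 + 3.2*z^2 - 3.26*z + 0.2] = -21.0*z^2 + 6.4*z - 3.26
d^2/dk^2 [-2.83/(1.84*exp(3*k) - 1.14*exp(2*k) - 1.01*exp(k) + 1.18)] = (-2.83*(-11.04*exp(2*k) + 4.56*exp(k) + 2.02)*(-5.52*exp(2*k) + 2.28*exp(k) + 1.01)*exp(k) + (46.8648*exp(2*k) - 12.9048*exp(k) - 2.8583)*(1.84*exp(3*k) - 1.14*exp(2*k) - 1.01*exp(k) + 1.18))*exp(k)/(1.84*exp(3*k) - 1.14*exp(2*k) - 1.01*exp(k) + 1.18)^3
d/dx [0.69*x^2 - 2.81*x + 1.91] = 1.38*x - 2.81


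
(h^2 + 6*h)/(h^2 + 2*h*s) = (h + 6)/(h + 2*s)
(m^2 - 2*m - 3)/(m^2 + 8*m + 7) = (m - 3)/(m + 7)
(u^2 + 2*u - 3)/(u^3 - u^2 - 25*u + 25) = (u + 3)/(u^2 - 25)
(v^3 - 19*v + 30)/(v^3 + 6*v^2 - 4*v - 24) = (v^2 + 2*v - 15)/(v^2 + 8*v + 12)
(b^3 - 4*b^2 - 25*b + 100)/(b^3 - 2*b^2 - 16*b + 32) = (b^2 - 25)/(b^2 + 2*b - 8)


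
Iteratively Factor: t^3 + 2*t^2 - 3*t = (t + 3)*(t^2 - t) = (t - 1)*(t + 3)*(t)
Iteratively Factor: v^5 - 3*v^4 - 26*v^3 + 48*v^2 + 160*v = (v + 2)*(v^4 - 5*v^3 - 16*v^2 + 80*v) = (v - 5)*(v + 2)*(v^3 - 16*v) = v*(v - 5)*(v + 2)*(v^2 - 16) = v*(v - 5)*(v + 2)*(v + 4)*(v - 4)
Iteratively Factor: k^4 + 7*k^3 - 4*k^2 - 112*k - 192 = (k + 3)*(k^3 + 4*k^2 - 16*k - 64) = (k + 3)*(k + 4)*(k^2 - 16) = (k + 3)*(k + 4)^2*(k - 4)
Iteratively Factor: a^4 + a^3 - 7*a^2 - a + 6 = (a - 2)*(a^3 + 3*a^2 - a - 3) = (a - 2)*(a + 3)*(a^2 - 1) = (a - 2)*(a + 1)*(a + 3)*(a - 1)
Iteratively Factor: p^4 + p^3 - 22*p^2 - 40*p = (p - 5)*(p^3 + 6*p^2 + 8*p) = (p - 5)*(p + 2)*(p^2 + 4*p) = p*(p - 5)*(p + 2)*(p + 4)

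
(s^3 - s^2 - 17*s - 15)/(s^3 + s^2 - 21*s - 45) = (s + 1)/(s + 3)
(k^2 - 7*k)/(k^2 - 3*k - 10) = k*(7 - k)/(-k^2 + 3*k + 10)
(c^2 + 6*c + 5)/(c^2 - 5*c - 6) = (c + 5)/(c - 6)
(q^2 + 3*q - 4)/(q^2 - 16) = (q - 1)/(q - 4)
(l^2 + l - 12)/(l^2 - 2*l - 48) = (-l^2 - l + 12)/(-l^2 + 2*l + 48)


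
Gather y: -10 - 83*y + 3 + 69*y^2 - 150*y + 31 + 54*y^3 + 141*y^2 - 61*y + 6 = 54*y^3 + 210*y^2 - 294*y + 30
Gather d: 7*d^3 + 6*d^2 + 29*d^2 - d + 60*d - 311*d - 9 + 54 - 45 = 7*d^3 + 35*d^2 - 252*d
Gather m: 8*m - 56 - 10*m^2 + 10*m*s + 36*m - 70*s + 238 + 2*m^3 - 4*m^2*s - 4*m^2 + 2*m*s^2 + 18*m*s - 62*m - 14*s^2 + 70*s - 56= 2*m^3 + m^2*(-4*s - 14) + m*(2*s^2 + 28*s - 18) - 14*s^2 + 126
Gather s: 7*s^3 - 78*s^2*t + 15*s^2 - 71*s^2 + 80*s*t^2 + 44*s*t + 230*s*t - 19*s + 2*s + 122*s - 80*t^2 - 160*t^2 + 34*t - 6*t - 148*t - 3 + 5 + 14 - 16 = 7*s^3 + s^2*(-78*t - 56) + s*(80*t^2 + 274*t + 105) - 240*t^2 - 120*t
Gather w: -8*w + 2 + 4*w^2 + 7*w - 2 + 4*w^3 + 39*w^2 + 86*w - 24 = 4*w^3 + 43*w^2 + 85*w - 24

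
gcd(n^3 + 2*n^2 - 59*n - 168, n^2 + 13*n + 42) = n + 7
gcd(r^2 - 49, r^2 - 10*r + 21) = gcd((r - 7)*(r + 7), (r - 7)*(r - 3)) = r - 7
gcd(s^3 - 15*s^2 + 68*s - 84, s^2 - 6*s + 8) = s - 2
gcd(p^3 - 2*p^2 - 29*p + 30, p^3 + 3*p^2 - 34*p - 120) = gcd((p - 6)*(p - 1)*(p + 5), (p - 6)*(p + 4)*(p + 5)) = p^2 - p - 30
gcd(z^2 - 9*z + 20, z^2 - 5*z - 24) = 1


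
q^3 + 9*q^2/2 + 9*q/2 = q*(q + 3/2)*(q + 3)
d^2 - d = d*(d - 1)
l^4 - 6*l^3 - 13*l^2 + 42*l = l*(l - 7)*(l - 2)*(l + 3)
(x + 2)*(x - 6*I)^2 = x^3 + 2*x^2 - 12*I*x^2 - 36*x - 24*I*x - 72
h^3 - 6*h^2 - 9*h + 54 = (h - 6)*(h - 3)*(h + 3)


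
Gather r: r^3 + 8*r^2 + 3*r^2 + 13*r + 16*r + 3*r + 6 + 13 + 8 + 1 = r^3 + 11*r^2 + 32*r + 28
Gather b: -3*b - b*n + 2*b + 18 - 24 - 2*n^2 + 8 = b*(-n - 1) - 2*n^2 + 2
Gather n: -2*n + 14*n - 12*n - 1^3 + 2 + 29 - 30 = 0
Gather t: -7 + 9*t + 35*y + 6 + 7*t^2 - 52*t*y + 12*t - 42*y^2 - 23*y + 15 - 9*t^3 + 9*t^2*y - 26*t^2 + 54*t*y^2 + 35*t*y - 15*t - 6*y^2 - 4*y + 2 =-9*t^3 + t^2*(9*y - 19) + t*(54*y^2 - 17*y + 6) - 48*y^2 + 8*y + 16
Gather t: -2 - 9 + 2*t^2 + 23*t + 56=2*t^2 + 23*t + 45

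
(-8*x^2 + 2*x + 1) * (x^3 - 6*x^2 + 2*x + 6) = -8*x^5 + 50*x^4 - 27*x^3 - 50*x^2 + 14*x + 6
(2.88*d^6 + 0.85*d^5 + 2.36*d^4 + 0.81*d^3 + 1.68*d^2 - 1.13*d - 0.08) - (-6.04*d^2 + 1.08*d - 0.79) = 2.88*d^6 + 0.85*d^5 + 2.36*d^4 + 0.81*d^3 + 7.72*d^2 - 2.21*d + 0.71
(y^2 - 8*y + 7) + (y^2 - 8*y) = 2*y^2 - 16*y + 7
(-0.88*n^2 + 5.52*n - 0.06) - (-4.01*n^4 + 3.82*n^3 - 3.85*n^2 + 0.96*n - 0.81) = 4.01*n^4 - 3.82*n^3 + 2.97*n^2 + 4.56*n + 0.75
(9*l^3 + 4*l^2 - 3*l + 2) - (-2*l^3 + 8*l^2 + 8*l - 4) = 11*l^3 - 4*l^2 - 11*l + 6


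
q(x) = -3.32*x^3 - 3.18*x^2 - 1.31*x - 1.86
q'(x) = -9.96*x^2 - 6.36*x - 1.31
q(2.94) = -117.57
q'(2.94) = -106.10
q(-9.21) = 2334.15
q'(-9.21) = -787.58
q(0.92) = -8.34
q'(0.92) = -15.59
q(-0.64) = -1.45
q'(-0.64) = -1.32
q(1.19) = -13.52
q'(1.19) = -22.98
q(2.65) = -89.45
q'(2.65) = -88.11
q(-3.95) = 158.31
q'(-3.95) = -131.59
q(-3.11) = 71.32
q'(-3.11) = -77.86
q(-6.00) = 608.64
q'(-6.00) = -321.71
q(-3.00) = 63.09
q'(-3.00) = -71.87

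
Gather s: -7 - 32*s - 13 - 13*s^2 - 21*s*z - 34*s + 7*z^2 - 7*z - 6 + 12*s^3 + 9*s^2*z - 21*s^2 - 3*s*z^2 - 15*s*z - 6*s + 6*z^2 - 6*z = 12*s^3 + s^2*(9*z - 34) + s*(-3*z^2 - 36*z - 72) + 13*z^2 - 13*z - 26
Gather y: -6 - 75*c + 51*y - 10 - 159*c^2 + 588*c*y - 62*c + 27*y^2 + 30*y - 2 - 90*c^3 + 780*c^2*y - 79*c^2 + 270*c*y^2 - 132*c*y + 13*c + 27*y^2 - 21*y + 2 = -90*c^3 - 238*c^2 - 124*c + y^2*(270*c + 54) + y*(780*c^2 + 456*c + 60) - 16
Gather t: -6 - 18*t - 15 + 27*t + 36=9*t + 15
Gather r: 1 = 1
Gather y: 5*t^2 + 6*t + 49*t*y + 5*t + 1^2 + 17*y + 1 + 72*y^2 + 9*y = 5*t^2 + 11*t + 72*y^2 + y*(49*t + 26) + 2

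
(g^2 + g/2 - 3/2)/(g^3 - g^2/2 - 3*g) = (g - 1)/(g*(g - 2))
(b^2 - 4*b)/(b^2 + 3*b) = (b - 4)/(b + 3)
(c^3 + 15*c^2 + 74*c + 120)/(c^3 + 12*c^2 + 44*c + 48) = (c + 5)/(c + 2)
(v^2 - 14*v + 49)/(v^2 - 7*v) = (v - 7)/v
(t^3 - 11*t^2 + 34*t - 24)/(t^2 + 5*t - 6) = (t^2 - 10*t + 24)/(t + 6)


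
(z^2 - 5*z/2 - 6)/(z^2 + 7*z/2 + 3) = (z - 4)/(z + 2)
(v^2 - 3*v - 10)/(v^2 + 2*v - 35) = (v + 2)/(v + 7)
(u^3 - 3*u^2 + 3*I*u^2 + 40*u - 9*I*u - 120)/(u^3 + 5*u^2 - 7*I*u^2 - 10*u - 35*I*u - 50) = (u^2 + u*(-3 + 8*I) - 24*I)/(u^2 + u*(5 - 2*I) - 10*I)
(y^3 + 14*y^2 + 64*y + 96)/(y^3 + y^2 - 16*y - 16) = (y^2 + 10*y + 24)/(y^2 - 3*y - 4)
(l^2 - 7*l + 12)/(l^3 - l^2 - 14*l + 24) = (l - 4)/(l^2 + 2*l - 8)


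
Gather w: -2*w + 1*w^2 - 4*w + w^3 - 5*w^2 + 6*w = w^3 - 4*w^2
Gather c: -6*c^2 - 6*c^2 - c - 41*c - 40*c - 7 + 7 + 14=-12*c^2 - 82*c + 14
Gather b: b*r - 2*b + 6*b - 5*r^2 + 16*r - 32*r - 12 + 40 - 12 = b*(r + 4) - 5*r^2 - 16*r + 16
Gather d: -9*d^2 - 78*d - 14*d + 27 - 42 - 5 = -9*d^2 - 92*d - 20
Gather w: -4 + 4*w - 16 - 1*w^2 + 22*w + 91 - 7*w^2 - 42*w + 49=-8*w^2 - 16*w + 120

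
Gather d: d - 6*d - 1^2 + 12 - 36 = -5*d - 25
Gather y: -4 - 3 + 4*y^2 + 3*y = 4*y^2 + 3*y - 7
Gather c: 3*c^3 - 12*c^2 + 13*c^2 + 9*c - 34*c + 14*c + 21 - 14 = 3*c^3 + c^2 - 11*c + 7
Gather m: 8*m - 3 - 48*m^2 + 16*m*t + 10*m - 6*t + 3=-48*m^2 + m*(16*t + 18) - 6*t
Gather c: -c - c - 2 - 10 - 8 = -2*c - 20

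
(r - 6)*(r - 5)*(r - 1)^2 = r^4 - 13*r^3 + 53*r^2 - 71*r + 30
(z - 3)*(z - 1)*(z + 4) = z^3 - 13*z + 12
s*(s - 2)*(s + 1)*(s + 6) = s^4 + 5*s^3 - 8*s^2 - 12*s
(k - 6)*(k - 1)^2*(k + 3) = k^4 - 5*k^3 - 11*k^2 + 33*k - 18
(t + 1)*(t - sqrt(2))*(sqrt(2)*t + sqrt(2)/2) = sqrt(2)*t^3 - 2*t^2 + 3*sqrt(2)*t^2/2 - 3*t + sqrt(2)*t/2 - 1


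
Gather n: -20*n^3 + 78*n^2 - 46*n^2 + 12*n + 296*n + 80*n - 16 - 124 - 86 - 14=-20*n^3 + 32*n^2 + 388*n - 240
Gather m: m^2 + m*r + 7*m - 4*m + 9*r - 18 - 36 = m^2 + m*(r + 3) + 9*r - 54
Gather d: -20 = -20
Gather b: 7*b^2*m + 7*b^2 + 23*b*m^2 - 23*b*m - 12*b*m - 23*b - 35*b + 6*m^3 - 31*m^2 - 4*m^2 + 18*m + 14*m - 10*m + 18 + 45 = b^2*(7*m + 7) + b*(23*m^2 - 35*m - 58) + 6*m^3 - 35*m^2 + 22*m + 63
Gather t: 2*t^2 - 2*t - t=2*t^2 - 3*t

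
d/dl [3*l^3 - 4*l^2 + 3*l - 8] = 9*l^2 - 8*l + 3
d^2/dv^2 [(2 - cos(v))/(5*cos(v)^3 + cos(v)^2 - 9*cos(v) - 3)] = (-2*(cos(v) - 2)*(15*cos(v)^2 + 2*cos(v) - 9)^2*sin(v)^2 + (5*cos(v)^3 + cos(v)^2 - 9*cos(v) - 3)^2*cos(v) + (5*cos(v)^3 + cos(v)^2 - 9*cos(v) - 3)*(-60*(1 - cos(2*v))^2 - 84*cos(v) - 40*cos(2*v) + 164*cos(3*v) - 45*cos(4*v) + 69)/8)/(5*cos(v)^3 + cos(v)^2 - 9*cos(v) - 3)^3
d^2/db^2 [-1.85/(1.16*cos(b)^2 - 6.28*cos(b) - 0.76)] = (-9.95744*(1 - cos(b)^2)^2 + 40.43064*cos(b)^3 - 84.4636*cos(b)^2 - 72.0316*cos(b) + 159.14144)/(-1.16*cos(b)^2 + 6.28*cos(b) + 0.76)^3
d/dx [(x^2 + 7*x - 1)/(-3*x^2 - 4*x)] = (17*x^2 - 6*x - 4)/(x^2*(9*x^2 + 24*x + 16))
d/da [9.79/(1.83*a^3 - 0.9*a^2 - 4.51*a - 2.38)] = (-53.7471*a^2 + 17.622*a + 44.1529)/(-1.83*a^3 + 0.9*a^2 + 4.51*a + 2.38)^2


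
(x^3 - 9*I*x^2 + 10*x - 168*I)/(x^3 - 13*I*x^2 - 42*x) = (x + 4*I)/x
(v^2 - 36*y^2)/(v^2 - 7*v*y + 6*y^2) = (-v - 6*y)/(-v + y)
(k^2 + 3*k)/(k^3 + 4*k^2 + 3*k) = 1/(k + 1)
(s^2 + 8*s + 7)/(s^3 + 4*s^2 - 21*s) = (s + 1)/(s*(s - 3))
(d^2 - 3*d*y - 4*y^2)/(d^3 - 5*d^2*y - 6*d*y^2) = (-d + 4*y)/(d*(-d + 6*y))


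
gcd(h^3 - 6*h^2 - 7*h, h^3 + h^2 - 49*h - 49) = h^2 - 6*h - 7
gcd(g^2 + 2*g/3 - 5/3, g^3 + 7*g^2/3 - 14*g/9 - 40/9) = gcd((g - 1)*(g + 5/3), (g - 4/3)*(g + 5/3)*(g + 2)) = g + 5/3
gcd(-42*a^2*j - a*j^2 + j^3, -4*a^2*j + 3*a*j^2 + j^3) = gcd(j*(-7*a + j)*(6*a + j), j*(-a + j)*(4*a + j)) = j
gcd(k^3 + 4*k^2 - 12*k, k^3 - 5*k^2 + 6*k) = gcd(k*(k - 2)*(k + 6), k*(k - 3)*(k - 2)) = k^2 - 2*k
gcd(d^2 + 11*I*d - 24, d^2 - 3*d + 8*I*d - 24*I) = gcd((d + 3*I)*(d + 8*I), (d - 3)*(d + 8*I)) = d + 8*I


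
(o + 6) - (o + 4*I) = 6 - 4*I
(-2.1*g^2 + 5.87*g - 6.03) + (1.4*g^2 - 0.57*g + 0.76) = -0.7*g^2 + 5.3*g - 5.27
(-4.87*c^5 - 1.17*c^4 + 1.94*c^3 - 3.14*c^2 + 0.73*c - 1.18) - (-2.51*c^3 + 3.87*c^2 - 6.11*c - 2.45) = -4.87*c^5 - 1.17*c^4 + 4.45*c^3 - 7.01*c^2 + 6.84*c + 1.27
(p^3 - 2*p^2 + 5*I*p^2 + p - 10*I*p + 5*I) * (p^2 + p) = p^5 - p^4 + 5*I*p^4 - p^3 - 5*I*p^3 + p^2 - 5*I*p^2 + 5*I*p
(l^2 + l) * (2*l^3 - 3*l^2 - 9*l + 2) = 2*l^5 - l^4 - 12*l^3 - 7*l^2 + 2*l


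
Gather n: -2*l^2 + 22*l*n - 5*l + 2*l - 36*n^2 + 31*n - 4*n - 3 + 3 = -2*l^2 - 3*l - 36*n^2 + n*(22*l + 27)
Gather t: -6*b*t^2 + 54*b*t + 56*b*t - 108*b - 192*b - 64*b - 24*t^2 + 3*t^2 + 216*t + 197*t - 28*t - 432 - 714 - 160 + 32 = -364*b + t^2*(-6*b - 21) + t*(110*b + 385) - 1274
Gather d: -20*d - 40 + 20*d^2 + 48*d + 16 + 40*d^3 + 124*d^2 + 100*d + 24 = 40*d^3 + 144*d^2 + 128*d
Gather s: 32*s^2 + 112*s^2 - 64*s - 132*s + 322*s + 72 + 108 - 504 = 144*s^2 + 126*s - 324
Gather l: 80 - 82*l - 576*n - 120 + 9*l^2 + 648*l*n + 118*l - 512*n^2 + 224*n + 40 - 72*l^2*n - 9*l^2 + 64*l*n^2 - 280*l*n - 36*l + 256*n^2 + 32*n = -72*l^2*n + l*(64*n^2 + 368*n) - 256*n^2 - 320*n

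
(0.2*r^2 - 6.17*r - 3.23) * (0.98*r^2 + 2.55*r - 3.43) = 0.196*r^4 - 5.5366*r^3 - 19.5849*r^2 + 12.9266*r + 11.0789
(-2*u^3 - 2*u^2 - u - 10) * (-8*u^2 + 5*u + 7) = 16*u^5 + 6*u^4 - 16*u^3 + 61*u^2 - 57*u - 70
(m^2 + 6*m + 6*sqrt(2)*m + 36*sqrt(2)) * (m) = m^3 + 6*m^2 + 6*sqrt(2)*m^2 + 36*sqrt(2)*m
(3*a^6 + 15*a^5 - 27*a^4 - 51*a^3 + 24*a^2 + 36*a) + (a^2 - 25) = 3*a^6 + 15*a^5 - 27*a^4 - 51*a^3 + 25*a^2 + 36*a - 25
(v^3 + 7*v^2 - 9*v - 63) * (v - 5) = v^4 + 2*v^3 - 44*v^2 - 18*v + 315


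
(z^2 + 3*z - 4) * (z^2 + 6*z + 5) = z^4 + 9*z^3 + 19*z^2 - 9*z - 20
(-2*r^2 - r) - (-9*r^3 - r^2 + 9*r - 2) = 9*r^3 - r^2 - 10*r + 2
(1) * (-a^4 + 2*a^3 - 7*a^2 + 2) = -a^4 + 2*a^3 - 7*a^2 + 2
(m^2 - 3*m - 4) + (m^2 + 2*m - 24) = 2*m^2 - m - 28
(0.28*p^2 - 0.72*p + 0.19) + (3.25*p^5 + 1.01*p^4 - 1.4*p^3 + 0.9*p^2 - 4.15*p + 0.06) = 3.25*p^5 + 1.01*p^4 - 1.4*p^3 + 1.18*p^2 - 4.87*p + 0.25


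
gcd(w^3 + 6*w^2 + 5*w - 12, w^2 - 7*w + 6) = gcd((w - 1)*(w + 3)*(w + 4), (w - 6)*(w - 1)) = w - 1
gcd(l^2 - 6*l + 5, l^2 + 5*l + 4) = 1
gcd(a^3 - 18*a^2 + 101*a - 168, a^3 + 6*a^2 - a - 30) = 1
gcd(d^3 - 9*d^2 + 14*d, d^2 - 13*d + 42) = d - 7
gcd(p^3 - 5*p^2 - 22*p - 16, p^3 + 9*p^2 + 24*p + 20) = p + 2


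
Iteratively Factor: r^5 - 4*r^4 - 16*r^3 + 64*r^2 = (r)*(r^4 - 4*r^3 - 16*r^2 + 64*r) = r*(r - 4)*(r^3 - 16*r) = r*(r - 4)*(r + 4)*(r^2 - 4*r) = r^2*(r - 4)*(r + 4)*(r - 4)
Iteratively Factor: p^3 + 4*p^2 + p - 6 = (p + 2)*(p^2 + 2*p - 3) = (p + 2)*(p + 3)*(p - 1)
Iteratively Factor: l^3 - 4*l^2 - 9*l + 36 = (l - 3)*(l^2 - l - 12) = (l - 4)*(l - 3)*(l + 3)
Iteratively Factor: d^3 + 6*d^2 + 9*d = (d + 3)*(d^2 + 3*d) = (d + 3)^2*(d)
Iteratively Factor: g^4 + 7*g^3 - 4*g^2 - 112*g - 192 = (g - 4)*(g^3 + 11*g^2 + 40*g + 48) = (g - 4)*(g + 3)*(g^2 + 8*g + 16) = (g - 4)*(g + 3)*(g + 4)*(g + 4)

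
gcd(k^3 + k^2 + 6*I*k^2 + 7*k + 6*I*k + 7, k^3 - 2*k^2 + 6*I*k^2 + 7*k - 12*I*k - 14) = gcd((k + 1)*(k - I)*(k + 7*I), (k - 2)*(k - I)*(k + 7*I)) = k^2 + 6*I*k + 7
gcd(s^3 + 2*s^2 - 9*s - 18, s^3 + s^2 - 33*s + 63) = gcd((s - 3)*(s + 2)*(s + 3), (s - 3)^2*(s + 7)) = s - 3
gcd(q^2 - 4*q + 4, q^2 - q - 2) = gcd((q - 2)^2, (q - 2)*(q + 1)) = q - 2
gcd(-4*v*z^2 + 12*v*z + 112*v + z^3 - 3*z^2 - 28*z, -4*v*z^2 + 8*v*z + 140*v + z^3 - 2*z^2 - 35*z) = -4*v*z + 28*v + z^2 - 7*z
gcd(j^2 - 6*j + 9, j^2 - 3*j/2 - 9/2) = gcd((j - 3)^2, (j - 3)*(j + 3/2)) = j - 3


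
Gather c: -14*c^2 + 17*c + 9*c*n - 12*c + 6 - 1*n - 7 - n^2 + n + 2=-14*c^2 + c*(9*n + 5) - n^2 + 1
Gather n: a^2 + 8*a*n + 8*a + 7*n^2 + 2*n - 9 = a^2 + 8*a + 7*n^2 + n*(8*a + 2) - 9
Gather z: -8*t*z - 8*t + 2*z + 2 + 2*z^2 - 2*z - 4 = -8*t*z - 8*t + 2*z^2 - 2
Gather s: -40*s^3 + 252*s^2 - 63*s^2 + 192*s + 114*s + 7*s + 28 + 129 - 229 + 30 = -40*s^3 + 189*s^2 + 313*s - 42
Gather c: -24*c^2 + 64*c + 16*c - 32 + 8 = -24*c^2 + 80*c - 24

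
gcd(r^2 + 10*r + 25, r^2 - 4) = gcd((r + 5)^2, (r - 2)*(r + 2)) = 1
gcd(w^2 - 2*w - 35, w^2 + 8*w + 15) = w + 5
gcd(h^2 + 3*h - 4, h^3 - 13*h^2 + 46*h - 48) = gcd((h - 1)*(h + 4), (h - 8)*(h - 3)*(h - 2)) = 1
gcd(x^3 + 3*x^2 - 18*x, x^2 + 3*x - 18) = x^2 + 3*x - 18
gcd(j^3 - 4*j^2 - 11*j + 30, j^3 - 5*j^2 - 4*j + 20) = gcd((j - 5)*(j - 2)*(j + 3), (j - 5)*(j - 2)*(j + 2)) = j^2 - 7*j + 10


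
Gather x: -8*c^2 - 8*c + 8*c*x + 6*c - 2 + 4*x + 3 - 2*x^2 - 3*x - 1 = -8*c^2 - 2*c - 2*x^2 + x*(8*c + 1)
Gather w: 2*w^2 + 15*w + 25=2*w^2 + 15*w + 25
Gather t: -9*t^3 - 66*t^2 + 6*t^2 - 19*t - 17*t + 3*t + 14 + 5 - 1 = -9*t^3 - 60*t^2 - 33*t + 18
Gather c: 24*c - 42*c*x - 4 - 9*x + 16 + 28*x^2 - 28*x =c*(24 - 42*x) + 28*x^2 - 37*x + 12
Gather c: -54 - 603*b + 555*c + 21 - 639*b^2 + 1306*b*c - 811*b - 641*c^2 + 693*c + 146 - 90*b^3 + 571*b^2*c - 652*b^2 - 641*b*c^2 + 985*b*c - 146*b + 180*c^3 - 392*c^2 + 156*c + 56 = -90*b^3 - 1291*b^2 - 1560*b + 180*c^3 + c^2*(-641*b - 1033) + c*(571*b^2 + 2291*b + 1404) + 169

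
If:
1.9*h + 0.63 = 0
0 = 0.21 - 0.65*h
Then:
No Solution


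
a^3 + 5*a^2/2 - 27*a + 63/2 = (a - 3)*(a - 3/2)*(a + 7)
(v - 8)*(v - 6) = v^2 - 14*v + 48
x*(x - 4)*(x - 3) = x^3 - 7*x^2 + 12*x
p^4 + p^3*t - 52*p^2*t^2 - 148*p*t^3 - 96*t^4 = (p - 8*t)*(p + t)*(p + 2*t)*(p + 6*t)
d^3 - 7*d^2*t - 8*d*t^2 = d*(d - 8*t)*(d + t)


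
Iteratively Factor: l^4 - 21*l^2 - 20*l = (l - 5)*(l^3 + 5*l^2 + 4*l) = (l - 5)*(l + 4)*(l^2 + l) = (l - 5)*(l + 1)*(l + 4)*(l)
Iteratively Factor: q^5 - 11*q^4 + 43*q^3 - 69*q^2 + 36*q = (q - 1)*(q^4 - 10*q^3 + 33*q^2 - 36*q) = (q - 3)*(q - 1)*(q^3 - 7*q^2 + 12*q) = (q - 3)^2*(q - 1)*(q^2 - 4*q) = q*(q - 3)^2*(q - 1)*(q - 4)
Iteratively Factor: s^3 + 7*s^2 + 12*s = (s)*(s^2 + 7*s + 12) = s*(s + 3)*(s + 4)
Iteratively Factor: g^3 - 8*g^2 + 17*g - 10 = (g - 1)*(g^2 - 7*g + 10) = (g - 2)*(g - 1)*(g - 5)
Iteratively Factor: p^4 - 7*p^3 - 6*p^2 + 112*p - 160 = (p - 2)*(p^3 - 5*p^2 - 16*p + 80) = (p - 5)*(p - 2)*(p^2 - 16) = (p - 5)*(p - 2)*(p + 4)*(p - 4)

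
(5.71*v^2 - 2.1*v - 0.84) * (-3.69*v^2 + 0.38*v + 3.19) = -21.0699*v^4 + 9.9188*v^3 + 20.5165*v^2 - 7.0182*v - 2.6796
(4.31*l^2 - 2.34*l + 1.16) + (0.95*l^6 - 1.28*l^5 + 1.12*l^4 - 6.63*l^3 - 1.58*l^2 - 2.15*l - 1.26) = 0.95*l^6 - 1.28*l^5 + 1.12*l^4 - 6.63*l^3 + 2.73*l^2 - 4.49*l - 0.1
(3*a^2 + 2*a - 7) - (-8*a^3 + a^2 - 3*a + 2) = 8*a^3 + 2*a^2 + 5*a - 9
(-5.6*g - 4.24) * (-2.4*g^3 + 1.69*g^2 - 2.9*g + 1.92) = 13.44*g^4 + 0.712000000000002*g^3 + 9.0744*g^2 + 1.544*g - 8.1408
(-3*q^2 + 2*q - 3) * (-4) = 12*q^2 - 8*q + 12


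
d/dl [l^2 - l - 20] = 2*l - 1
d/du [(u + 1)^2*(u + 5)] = (u + 1)*(3*u + 11)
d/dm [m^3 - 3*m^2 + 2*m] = 3*m^2 - 6*m + 2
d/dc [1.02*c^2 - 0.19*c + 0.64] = 2.04*c - 0.19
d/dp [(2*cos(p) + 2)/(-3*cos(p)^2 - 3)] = 2*(sin(p)^2 - 2*cos(p))*sin(p)/(3*(cos(p)^2 + 1)^2)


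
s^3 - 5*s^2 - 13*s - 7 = (s - 7)*(s + 1)^2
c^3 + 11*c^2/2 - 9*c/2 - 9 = (c - 3/2)*(c + 1)*(c + 6)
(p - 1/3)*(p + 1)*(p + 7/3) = p^3 + 3*p^2 + 11*p/9 - 7/9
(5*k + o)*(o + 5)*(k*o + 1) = 5*k^2*o^2 + 25*k^2*o + k*o^3 + 5*k*o^2 + 5*k*o + 25*k + o^2 + 5*o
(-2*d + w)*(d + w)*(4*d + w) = -8*d^3 - 6*d^2*w + 3*d*w^2 + w^3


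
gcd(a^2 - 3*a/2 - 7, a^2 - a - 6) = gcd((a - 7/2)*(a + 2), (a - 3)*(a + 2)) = a + 2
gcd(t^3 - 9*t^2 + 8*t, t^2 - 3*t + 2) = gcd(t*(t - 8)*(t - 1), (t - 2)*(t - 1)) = t - 1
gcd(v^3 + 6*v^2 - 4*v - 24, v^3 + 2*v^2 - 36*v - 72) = v^2 + 8*v + 12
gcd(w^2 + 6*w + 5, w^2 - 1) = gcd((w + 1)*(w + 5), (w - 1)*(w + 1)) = w + 1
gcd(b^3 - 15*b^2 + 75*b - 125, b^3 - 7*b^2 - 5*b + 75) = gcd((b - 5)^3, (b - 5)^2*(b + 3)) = b^2 - 10*b + 25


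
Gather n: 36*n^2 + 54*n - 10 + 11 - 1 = 36*n^2 + 54*n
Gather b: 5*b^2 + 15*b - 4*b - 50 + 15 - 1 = 5*b^2 + 11*b - 36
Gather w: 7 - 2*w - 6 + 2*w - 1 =0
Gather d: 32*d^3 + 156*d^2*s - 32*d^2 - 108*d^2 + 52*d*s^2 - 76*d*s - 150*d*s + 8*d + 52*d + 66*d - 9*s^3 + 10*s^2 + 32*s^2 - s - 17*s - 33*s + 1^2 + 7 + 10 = 32*d^3 + d^2*(156*s - 140) + d*(52*s^2 - 226*s + 126) - 9*s^3 + 42*s^2 - 51*s + 18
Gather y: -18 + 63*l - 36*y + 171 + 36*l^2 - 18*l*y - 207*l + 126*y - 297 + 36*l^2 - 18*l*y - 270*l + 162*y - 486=72*l^2 - 414*l + y*(252 - 36*l) - 630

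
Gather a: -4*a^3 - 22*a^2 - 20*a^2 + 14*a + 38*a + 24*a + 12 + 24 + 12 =-4*a^3 - 42*a^2 + 76*a + 48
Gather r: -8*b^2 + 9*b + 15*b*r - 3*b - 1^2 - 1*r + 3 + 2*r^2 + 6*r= -8*b^2 + 6*b + 2*r^2 + r*(15*b + 5) + 2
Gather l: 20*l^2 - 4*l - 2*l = 20*l^2 - 6*l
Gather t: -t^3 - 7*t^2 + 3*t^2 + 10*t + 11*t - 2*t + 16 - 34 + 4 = -t^3 - 4*t^2 + 19*t - 14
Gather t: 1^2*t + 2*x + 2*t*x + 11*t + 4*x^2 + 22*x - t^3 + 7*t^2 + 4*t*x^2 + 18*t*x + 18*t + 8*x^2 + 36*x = -t^3 + 7*t^2 + t*(4*x^2 + 20*x + 30) + 12*x^2 + 60*x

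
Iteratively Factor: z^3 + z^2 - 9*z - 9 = (z + 1)*(z^2 - 9) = (z + 1)*(z + 3)*(z - 3)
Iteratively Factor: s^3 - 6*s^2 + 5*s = (s)*(s^2 - 6*s + 5) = s*(s - 1)*(s - 5)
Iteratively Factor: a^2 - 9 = (a - 3)*(a + 3)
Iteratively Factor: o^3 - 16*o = (o - 4)*(o^2 + 4*o) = o*(o - 4)*(o + 4)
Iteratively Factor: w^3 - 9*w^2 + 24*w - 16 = (w - 4)*(w^2 - 5*w + 4) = (w - 4)*(w - 1)*(w - 4)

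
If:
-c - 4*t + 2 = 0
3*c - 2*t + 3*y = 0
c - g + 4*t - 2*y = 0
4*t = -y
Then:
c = 14/13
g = 50/13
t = 3/13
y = -12/13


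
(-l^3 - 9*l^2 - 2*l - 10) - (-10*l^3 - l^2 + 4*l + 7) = 9*l^3 - 8*l^2 - 6*l - 17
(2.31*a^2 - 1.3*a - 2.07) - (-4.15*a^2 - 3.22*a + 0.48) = 6.46*a^2 + 1.92*a - 2.55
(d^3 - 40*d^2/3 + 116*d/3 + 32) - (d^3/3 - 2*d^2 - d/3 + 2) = 2*d^3/3 - 34*d^2/3 + 39*d + 30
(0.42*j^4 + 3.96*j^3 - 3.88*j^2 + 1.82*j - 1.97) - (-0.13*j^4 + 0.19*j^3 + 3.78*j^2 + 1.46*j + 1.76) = 0.55*j^4 + 3.77*j^3 - 7.66*j^2 + 0.36*j - 3.73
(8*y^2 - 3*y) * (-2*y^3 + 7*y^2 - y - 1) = -16*y^5 + 62*y^4 - 29*y^3 - 5*y^2 + 3*y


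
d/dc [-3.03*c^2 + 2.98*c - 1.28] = 2.98 - 6.06*c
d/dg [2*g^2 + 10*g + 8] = 4*g + 10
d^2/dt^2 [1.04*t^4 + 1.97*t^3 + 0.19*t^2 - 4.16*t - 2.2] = 12.48*t^2 + 11.82*t + 0.38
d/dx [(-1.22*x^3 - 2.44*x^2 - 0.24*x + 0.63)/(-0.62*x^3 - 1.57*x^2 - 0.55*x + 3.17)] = (4.44089209850063e-16*x^5 + 0.402600000000001*x^4 + 1.0444*x^3 - 9.4652*x^2 - 13.4914*x - 0.4143)/(0.3844*x^6 + 1.9468*x^5 + 3.1469*x^4 - 2.2038*x^3 - 9.6513*x^2 - 3.487*x + 10.0489)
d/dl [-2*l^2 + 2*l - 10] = 2 - 4*l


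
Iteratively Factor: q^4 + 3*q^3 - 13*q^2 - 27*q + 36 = (q - 3)*(q^3 + 6*q^2 + 5*q - 12) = (q - 3)*(q - 1)*(q^2 + 7*q + 12) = (q - 3)*(q - 1)*(q + 4)*(q + 3)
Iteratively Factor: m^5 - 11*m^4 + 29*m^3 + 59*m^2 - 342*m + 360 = (m - 5)*(m^4 - 6*m^3 - m^2 + 54*m - 72) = (m - 5)*(m - 4)*(m^3 - 2*m^2 - 9*m + 18) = (m - 5)*(m - 4)*(m - 2)*(m^2 - 9) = (m - 5)*(m - 4)*(m - 3)*(m - 2)*(m + 3)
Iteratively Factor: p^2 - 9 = (p - 3)*(p + 3)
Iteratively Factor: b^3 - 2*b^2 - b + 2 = (b - 2)*(b^2 - 1) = (b - 2)*(b - 1)*(b + 1)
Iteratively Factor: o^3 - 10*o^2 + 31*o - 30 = (o - 5)*(o^2 - 5*o + 6) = (o - 5)*(o - 3)*(o - 2)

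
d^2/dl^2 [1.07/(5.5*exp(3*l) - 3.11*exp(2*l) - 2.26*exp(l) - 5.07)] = ((-52.965*exp(2*l) + 13.3108*exp(l) + 2.4182)*(-5.5*exp(3*l) + 3.11*exp(2*l) + 2.26*exp(l) + 5.07) - 1.07*(-33.0*exp(2*l) + 12.44*exp(l) + 4.52)*(-16.5*exp(2*l) + 6.22*exp(l) + 2.26)*exp(l))*exp(l)/(-5.5*exp(3*l) + 3.11*exp(2*l) + 2.26*exp(l) + 5.07)^3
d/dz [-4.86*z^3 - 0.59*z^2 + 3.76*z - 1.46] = -14.58*z^2 - 1.18*z + 3.76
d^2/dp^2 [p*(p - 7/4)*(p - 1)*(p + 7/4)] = 12*p^2 - 6*p - 49/8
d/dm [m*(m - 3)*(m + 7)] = 3*m^2 + 8*m - 21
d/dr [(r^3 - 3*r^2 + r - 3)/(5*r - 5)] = 2*(r^3 - 3*r^2 + 3*r + 1)/(5*(r^2 - 2*r + 1))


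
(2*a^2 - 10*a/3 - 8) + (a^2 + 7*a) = 3*a^2 + 11*a/3 - 8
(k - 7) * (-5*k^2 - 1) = -5*k^3 + 35*k^2 - k + 7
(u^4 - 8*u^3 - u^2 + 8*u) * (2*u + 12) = 2*u^5 - 4*u^4 - 98*u^3 + 4*u^2 + 96*u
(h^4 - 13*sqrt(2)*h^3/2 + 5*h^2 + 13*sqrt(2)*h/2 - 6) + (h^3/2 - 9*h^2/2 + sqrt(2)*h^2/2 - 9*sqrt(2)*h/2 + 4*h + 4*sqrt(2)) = h^4 - 13*sqrt(2)*h^3/2 + h^3/2 + h^2/2 + sqrt(2)*h^2/2 + 2*sqrt(2)*h + 4*h - 6 + 4*sqrt(2)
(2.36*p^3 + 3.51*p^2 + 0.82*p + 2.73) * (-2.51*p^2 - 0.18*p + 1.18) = -5.9236*p^5 - 9.2349*p^4 + 0.0948*p^3 - 2.8581*p^2 + 0.4762*p + 3.2214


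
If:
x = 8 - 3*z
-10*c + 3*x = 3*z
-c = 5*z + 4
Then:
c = 84/19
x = 248/19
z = -32/19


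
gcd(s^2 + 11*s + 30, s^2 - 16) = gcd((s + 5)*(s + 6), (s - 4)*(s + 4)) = 1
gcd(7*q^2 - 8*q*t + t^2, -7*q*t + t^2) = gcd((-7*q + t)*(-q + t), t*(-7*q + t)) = 7*q - t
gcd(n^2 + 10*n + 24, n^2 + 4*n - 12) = n + 6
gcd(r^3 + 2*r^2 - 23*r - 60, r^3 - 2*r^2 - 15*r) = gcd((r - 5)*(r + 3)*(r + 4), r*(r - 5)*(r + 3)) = r^2 - 2*r - 15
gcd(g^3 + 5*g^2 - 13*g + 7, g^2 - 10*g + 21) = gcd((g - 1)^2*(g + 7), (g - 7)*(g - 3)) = 1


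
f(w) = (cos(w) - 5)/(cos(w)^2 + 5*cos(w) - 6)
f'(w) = (2*sin(w)*cos(w) + 5*sin(w))*(cos(w) - 5)/(cos(w)^2 + 5*cos(w) - 6)^2 - sin(w)/(cos(w)^2 + 5*cos(w) - 6) = (cos(w)^2 - 10*cos(w) - 19)*sin(w)/(cos(w)^2 + 5*cos(w) - 6)^2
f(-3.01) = 0.60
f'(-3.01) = 0.01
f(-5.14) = 1.22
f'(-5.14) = -1.48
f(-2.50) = 0.62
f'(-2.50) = 0.07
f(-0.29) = 13.91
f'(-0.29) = 93.71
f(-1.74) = 0.76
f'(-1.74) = 0.37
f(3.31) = 0.60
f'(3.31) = 0.01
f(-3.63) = 0.61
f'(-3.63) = -0.05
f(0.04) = 714.61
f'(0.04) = -35714.28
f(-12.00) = 3.89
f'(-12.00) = -12.56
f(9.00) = 0.61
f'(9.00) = -0.04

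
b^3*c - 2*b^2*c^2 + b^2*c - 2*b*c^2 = b*(b - 2*c)*(b*c + c)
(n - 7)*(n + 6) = n^2 - n - 42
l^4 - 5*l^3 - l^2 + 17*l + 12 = (l - 4)*(l - 3)*(l + 1)^2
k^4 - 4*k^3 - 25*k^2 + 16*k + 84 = (k - 7)*(k - 2)*(k + 2)*(k + 3)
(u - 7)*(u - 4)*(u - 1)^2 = u^4 - 13*u^3 + 51*u^2 - 67*u + 28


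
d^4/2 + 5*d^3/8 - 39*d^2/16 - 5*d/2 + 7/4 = (d/2 + 1)*(d - 2)*(d - 1/2)*(d + 7/4)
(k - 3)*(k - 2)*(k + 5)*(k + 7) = k^4 + 7*k^3 - 19*k^2 - 103*k + 210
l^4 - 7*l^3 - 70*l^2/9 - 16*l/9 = l*(l - 8)*(l + 1/3)*(l + 2/3)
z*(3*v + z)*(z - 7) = 3*v*z^2 - 21*v*z + z^3 - 7*z^2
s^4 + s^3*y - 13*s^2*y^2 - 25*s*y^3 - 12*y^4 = (s - 4*y)*(s + y)^2*(s + 3*y)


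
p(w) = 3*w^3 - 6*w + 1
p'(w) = 9*w^2 - 6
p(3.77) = 139.13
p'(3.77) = 121.92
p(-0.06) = 1.36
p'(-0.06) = -5.97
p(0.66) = -2.10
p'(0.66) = -2.08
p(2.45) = 30.42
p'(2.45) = 48.02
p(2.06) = 14.87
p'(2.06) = 32.19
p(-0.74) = 4.22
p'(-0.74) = -1.07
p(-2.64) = -38.36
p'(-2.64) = 56.73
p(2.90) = 56.77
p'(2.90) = 69.69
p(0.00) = 1.00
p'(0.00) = -6.00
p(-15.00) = -10034.00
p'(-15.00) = 2019.00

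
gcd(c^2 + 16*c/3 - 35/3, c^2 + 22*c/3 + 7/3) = c + 7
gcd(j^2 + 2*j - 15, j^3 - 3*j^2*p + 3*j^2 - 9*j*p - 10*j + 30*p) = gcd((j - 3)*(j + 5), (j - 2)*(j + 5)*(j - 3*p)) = j + 5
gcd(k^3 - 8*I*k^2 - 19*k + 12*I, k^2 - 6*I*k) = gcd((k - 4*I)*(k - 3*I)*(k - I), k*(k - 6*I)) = 1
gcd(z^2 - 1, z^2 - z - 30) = 1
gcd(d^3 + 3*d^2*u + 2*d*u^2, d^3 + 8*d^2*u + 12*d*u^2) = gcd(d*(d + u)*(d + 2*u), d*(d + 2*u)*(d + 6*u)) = d^2 + 2*d*u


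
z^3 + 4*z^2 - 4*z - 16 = (z - 2)*(z + 2)*(z + 4)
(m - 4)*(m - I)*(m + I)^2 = m^4 - 4*m^3 + I*m^3 + m^2 - 4*I*m^2 - 4*m + I*m - 4*I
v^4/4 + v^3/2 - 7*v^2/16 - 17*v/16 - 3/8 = (v/4 + 1/4)*(v - 3/2)*(v + 1/2)*(v + 2)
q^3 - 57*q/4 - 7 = (q - 4)*(q + 1/2)*(q + 7/2)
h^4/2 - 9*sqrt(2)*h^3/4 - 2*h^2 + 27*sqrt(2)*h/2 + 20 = (h/2 + sqrt(2)/2)*(h - 4*sqrt(2))*(h - 5*sqrt(2)/2)*(h + sqrt(2))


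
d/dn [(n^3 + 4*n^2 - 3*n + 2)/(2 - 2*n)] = (-2*n^3 - n^2 + 8*n - 1)/(2*(n^2 - 2*n + 1))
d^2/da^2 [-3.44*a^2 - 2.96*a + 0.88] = -6.88000000000000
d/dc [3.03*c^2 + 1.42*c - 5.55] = 6.06*c + 1.42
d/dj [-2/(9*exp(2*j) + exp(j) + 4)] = (36*exp(j) + 2)*exp(j)/(9*exp(2*j) + exp(j) + 4)^2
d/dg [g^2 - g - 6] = 2*g - 1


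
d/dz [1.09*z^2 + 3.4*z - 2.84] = 2.18*z + 3.4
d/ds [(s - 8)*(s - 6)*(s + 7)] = 3*s^2 - 14*s - 50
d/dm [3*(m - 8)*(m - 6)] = 6*m - 42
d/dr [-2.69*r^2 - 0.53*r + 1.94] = -5.38*r - 0.53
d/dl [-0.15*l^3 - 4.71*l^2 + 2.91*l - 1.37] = -0.45*l^2 - 9.42*l + 2.91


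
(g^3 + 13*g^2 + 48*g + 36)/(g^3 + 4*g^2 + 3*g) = (g^2 + 12*g + 36)/(g*(g + 3))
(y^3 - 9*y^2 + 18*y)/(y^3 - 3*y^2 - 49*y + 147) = y*(y - 6)/(y^2 - 49)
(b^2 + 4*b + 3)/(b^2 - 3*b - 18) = (b + 1)/(b - 6)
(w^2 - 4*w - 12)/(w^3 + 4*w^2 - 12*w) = (w^2 - 4*w - 12)/(w*(w^2 + 4*w - 12))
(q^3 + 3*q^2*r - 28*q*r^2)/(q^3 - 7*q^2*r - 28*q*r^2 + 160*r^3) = q*(q + 7*r)/(q^2 - 3*q*r - 40*r^2)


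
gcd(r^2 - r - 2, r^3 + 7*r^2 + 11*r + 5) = r + 1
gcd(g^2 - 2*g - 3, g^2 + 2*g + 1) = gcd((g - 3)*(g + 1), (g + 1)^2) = g + 1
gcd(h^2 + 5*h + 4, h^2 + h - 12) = h + 4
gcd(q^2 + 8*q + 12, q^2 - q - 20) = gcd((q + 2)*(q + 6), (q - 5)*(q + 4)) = 1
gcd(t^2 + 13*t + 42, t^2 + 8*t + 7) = t + 7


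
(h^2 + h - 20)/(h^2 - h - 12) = (h + 5)/(h + 3)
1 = 1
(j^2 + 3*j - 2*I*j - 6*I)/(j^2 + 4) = (j + 3)/(j + 2*I)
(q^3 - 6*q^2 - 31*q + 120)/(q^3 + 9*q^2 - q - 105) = (q - 8)/(q + 7)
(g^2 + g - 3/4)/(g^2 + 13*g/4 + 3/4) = (4*g^2 + 4*g - 3)/(4*g^2 + 13*g + 3)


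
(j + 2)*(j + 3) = j^2 + 5*j + 6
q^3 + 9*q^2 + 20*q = q*(q + 4)*(q + 5)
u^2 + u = u*(u + 1)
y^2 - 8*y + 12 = (y - 6)*(y - 2)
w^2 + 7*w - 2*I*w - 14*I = (w + 7)*(w - 2*I)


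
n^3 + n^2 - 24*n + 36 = (n - 3)*(n - 2)*(n + 6)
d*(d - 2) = d^2 - 2*d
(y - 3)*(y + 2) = y^2 - y - 6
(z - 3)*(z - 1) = z^2 - 4*z + 3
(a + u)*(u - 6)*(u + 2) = a*u^2 - 4*a*u - 12*a + u^3 - 4*u^2 - 12*u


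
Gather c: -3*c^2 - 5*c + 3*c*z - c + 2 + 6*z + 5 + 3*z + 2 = -3*c^2 + c*(3*z - 6) + 9*z + 9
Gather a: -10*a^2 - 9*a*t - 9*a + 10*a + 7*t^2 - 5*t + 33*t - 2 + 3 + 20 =-10*a^2 + a*(1 - 9*t) + 7*t^2 + 28*t + 21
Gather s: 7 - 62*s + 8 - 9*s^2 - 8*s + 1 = -9*s^2 - 70*s + 16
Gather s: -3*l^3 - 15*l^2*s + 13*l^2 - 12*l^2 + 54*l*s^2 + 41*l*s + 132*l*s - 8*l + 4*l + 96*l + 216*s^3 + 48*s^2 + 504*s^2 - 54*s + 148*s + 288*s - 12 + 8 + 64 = -3*l^3 + l^2 + 92*l + 216*s^3 + s^2*(54*l + 552) + s*(-15*l^2 + 173*l + 382) + 60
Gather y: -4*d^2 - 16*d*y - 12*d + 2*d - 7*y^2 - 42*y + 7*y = -4*d^2 - 10*d - 7*y^2 + y*(-16*d - 35)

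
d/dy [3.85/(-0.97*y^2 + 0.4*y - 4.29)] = (7.469*y - 1.54)/(0.97*y^2 - 0.4*y + 4.29)^2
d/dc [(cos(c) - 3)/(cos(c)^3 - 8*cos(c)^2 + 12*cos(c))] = (99*cos(c) - 17*cos(2*c) + cos(3*c) - 89)*sin(c)/(2*(cos(c) - 6)^2*(cos(c) - 2)^2*cos(c)^2)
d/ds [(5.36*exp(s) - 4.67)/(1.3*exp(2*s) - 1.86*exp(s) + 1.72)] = (-6.968*exp(2*s) + 12.142*exp(s) + 0.533000000000001)*exp(s)/(1.69*exp(4*s) - 4.836*exp(3*s) + 7.9316*exp(2*s) - 6.3984*exp(s) + 2.9584)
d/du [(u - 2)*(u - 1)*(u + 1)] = 3*u^2 - 4*u - 1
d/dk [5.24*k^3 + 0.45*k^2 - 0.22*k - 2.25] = 15.72*k^2 + 0.9*k - 0.22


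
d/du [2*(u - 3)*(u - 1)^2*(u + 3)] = 8*u^3 - 12*u^2 - 32*u + 36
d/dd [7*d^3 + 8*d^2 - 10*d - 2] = 21*d^2 + 16*d - 10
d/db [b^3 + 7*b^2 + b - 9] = 3*b^2 + 14*b + 1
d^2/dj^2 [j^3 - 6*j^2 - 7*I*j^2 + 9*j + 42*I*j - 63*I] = 6*j - 12 - 14*I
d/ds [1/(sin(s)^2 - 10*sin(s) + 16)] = 2*(5 - sin(s))*cos(s)/(sin(s)^2 - 10*sin(s) + 16)^2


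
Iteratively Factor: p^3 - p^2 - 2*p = (p)*(p^2 - p - 2) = p*(p - 2)*(p + 1)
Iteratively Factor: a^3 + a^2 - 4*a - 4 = (a + 2)*(a^2 - a - 2) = (a + 1)*(a + 2)*(a - 2)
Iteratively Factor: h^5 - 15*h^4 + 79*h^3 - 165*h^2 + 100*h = (h - 5)*(h^4 - 10*h^3 + 29*h^2 - 20*h) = h*(h - 5)*(h^3 - 10*h^2 + 29*h - 20) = h*(h - 5)*(h - 4)*(h^2 - 6*h + 5) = h*(h - 5)^2*(h - 4)*(h - 1)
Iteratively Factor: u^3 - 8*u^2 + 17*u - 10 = (u - 1)*(u^2 - 7*u + 10) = (u - 2)*(u - 1)*(u - 5)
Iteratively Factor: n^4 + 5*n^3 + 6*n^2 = (n)*(n^3 + 5*n^2 + 6*n) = n*(n + 3)*(n^2 + 2*n) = n*(n + 2)*(n + 3)*(n)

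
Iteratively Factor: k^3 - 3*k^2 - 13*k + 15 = (k + 3)*(k^2 - 6*k + 5) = (k - 5)*(k + 3)*(k - 1)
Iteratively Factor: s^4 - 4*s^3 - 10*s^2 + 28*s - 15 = (s - 1)*(s^3 - 3*s^2 - 13*s + 15) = (s - 1)*(s + 3)*(s^2 - 6*s + 5) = (s - 1)^2*(s + 3)*(s - 5)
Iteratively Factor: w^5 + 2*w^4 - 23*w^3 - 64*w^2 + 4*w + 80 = (w + 2)*(w^4 - 23*w^2 - 18*w + 40) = (w + 2)*(w + 4)*(w^3 - 4*w^2 - 7*w + 10) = (w + 2)^2*(w + 4)*(w^2 - 6*w + 5) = (w - 5)*(w + 2)^2*(w + 4)*(w - 1)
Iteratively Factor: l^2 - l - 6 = (l - 3)*(l + 2)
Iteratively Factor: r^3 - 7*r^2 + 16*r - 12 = (r - 2)*(r^2 - 5*r + 6) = (r - 3)*(r - 2)*(r - 2)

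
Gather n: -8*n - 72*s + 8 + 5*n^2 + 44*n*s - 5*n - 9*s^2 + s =5*n^2 + n*(44*s - 13) - 9*s^2 - 71*s + 8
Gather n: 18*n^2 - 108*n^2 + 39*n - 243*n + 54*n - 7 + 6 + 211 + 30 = -90*n^2 - 150*n + 240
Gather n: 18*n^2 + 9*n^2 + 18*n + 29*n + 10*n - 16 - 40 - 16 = 27*n^2 + 57*n - 72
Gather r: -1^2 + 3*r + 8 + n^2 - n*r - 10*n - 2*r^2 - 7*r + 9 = n^2 - 10*n - 2*r^2 + r*(-n - 4) + 16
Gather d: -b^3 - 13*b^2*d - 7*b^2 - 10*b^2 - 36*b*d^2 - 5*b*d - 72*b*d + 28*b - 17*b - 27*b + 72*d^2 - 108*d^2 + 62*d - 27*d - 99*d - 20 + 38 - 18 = -b^3 - 17*b^2 - 16*b + d^2*(-36*b - 36) + d*(-13*b^2 - 77*b - 64)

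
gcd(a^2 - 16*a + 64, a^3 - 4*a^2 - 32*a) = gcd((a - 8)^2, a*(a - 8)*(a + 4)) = a - 8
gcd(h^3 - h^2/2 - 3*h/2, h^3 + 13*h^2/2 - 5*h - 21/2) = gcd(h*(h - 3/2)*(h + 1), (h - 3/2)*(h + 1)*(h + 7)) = h^2 - h/2 - 3/2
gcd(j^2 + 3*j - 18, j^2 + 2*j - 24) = j + 6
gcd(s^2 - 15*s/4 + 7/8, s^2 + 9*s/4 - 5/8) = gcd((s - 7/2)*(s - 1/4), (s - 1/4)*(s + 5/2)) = s - 1/4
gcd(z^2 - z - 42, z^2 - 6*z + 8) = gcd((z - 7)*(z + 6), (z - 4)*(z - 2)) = 1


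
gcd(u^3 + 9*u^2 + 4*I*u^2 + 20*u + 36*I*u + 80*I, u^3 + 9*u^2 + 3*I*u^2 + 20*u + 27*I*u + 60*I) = u^2 + 9*u + 20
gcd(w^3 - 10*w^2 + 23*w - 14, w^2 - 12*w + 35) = w - 7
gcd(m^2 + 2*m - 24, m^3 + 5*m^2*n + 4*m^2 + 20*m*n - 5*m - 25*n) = 1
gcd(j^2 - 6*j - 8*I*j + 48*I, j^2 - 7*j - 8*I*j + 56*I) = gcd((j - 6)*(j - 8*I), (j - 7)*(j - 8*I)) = j - 8*I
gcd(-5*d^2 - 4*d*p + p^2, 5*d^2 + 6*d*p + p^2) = d + p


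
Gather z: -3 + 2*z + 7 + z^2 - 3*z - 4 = z^2 - z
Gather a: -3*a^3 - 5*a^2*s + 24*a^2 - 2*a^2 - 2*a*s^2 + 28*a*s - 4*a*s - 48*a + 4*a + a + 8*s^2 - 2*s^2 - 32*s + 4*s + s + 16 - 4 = -3*a^3 + a^2*(22 - 5*s) + a*(-2*s^2 + 24*s - 43) + 6*s^2 - 27*s + 12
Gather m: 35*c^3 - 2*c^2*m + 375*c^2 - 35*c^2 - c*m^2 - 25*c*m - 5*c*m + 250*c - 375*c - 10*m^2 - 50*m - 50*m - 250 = 35*c^3 + 340*c^2 - 125*c + m^2*(-c - 10) + m*(-2*c^2 - 30*c - 100) - 250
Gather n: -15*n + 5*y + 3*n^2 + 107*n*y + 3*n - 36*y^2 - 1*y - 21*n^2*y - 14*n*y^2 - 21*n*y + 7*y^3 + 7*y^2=n^2*(3 - 21*y) + n*(-14*y^2 + 86*y - 12) + 7*y^3 - 29*y^2 + 4*y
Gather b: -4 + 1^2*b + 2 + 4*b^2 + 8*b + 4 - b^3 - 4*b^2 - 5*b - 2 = -b^3 + 4*b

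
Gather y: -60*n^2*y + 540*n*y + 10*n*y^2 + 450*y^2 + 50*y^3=50*y^3 + y^2*(10*n + 450) + y*(-60*n^2 + 540*n)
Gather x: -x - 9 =-x - 9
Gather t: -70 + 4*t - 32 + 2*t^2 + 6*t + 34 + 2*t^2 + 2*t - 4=4*t^2 + 12*t - 72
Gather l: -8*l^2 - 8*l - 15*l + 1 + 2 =-8*l^2 - 23*l + 3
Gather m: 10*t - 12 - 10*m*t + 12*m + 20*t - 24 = m*(12 - 10*t) + 30*t - 36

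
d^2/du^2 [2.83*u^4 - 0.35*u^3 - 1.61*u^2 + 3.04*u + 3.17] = 33.96*u^2 - 2.1*u - 3.22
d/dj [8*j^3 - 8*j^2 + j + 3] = 24*j^2 - 16*j + 1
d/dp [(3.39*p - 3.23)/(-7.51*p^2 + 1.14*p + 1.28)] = (25.4589*p^2 - 48.5146*p + 8.0214)/(56.4001*p^4 - 17.1228*p^3 - 17.926*p^2 + 2.9184*p + 1.6384)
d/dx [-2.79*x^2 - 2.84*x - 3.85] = -5.58*x - 2.84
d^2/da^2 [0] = 0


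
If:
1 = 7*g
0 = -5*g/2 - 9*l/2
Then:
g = 1/7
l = -5/63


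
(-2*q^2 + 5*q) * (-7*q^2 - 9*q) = 14*q^4 - 17*q^3 - 45*q^2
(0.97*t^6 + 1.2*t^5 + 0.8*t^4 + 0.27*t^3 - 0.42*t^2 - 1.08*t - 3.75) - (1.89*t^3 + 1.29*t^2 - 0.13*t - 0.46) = 0.97*t^6 + 1.2*t^5 + 0.8*t^4 - 1.62*t^3 - 1.71*t^2 - 0.95*t - 3.29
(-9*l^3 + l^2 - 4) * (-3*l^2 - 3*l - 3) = 27*l^5 + 24*l^4 + 24*l^3 + 9*l^2 + 12*l + 12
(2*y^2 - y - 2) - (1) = 2*y^2 - y - 3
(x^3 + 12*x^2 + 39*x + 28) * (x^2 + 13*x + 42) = x^5 + 25*x^4 + 237*x^3 + 1039*x^2 + 2002*x + 1176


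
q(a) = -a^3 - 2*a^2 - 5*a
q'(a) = -3*a^2 - 4*a - 5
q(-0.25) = 1.14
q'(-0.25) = -4.19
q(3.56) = -88.27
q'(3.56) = -57.26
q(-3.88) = 47.70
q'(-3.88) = -34.64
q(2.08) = -28.05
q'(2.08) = -26.30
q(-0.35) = 1.55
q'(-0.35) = -3.97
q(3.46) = -82.66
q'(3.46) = -54.75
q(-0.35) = 1.55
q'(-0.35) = -3.97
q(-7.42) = 335.51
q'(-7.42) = -140.49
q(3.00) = -60.00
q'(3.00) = -44.00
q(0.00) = 0.00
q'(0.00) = -5.00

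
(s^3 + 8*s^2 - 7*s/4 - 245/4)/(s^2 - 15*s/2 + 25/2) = (2*s^2 + 21*s + 49)/(2*(s - 5))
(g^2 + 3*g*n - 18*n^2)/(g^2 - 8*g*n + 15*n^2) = (g + 6*n)/(g - 5*n)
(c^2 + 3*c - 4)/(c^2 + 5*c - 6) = (c + 4)/(c + 6)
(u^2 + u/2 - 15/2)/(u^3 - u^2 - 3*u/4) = 2*(-2*u^2 - u + 15)/(u*(-4*u^2 + 4*u + 3))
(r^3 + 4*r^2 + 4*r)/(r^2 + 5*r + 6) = r*(r + 2)/(r + 3)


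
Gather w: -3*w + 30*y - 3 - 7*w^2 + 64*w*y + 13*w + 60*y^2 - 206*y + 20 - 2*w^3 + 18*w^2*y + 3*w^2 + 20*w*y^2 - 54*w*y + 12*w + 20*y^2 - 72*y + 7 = -2*w^3 + w^2*(18*y - 4) + w*(20*y^2 + 10*y + 22) + 80*y^2 - 248*y + 24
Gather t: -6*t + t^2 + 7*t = t^2 + t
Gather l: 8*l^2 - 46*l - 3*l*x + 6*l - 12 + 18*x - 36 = 8*l^2 + l*(-3*x - 40) + 18*x - 48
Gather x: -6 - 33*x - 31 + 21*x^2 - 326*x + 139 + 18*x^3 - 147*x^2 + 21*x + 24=18*x^3 - 126*x^2 - 338*x + 126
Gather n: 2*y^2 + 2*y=2*y^2 + 2*y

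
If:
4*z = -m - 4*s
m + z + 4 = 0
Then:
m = -z - 4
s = 1 - 3*z/4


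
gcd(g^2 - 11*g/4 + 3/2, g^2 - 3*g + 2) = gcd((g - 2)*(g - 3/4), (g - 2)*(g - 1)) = g - 2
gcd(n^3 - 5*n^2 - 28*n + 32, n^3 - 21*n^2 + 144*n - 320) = n - 8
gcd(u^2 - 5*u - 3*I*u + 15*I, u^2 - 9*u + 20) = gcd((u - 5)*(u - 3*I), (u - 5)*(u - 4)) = u - 5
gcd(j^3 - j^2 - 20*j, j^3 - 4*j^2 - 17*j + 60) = j^2 - j - 20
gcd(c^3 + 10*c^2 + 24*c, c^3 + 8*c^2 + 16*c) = c^2 + 4*c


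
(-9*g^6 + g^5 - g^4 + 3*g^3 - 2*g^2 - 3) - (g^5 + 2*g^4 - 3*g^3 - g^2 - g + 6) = -9*g^6 - 3*g^4 + 6*g^3 - g^2 + g - 9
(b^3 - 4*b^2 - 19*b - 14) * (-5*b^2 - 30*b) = -5*b^5 - 10*b^4 + 215*b^3 + 640*b^2 + 420*b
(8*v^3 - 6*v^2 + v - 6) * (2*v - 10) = 16*v^4 - 92*v^3 + 62*v^2 - 22*v + 60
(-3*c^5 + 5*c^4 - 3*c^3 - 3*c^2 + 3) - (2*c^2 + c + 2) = -3*c^5 + 5*c^4 - 3*c^3 - 5*c^2 - c + 1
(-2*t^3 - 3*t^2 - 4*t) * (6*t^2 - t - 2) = -12*t^5 - 16*t^4 - 17*t^3 + 10*t^2 + 8*t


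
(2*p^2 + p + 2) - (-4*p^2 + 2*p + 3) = 6*p^2 - p - 1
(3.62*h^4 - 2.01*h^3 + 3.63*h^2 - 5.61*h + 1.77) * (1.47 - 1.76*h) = -6.3712*h^5 + 8.859*h^4 - 9.3435*h^3 + 15.2097*h^2 - 11.3619*h + 2.6019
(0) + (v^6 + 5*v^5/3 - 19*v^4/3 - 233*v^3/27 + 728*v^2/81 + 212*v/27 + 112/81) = v^6 + 5*v^5/3 - 19*v^4/3 - 233*v^3/27 + 728*v^2/81 + 212*v/27 + 112/81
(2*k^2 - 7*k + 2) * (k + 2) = 2*k^3 - 3*k^2 - 12*k + 4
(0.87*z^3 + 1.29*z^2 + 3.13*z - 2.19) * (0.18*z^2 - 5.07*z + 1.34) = 0.1566*z^5 - 4.1787*z^4 - 4.8111*z^3 - 14.5347*z^2 + 15.2975*z - 2.9346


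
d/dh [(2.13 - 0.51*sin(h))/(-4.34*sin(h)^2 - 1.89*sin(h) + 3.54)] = (-2.2134*sin(h)^2 + 18.4884*sin(h) + 2.2203)*cos(h)/(18.8356*sin(h)^4 + 16.4052*sin(h)^3 - 27.1551*sin(h)^2 - 13.3812*sin(h) + 12.5316)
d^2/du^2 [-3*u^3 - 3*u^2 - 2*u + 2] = -18*u - 6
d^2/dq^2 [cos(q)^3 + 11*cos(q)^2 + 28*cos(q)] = -115*cos(q)/4 - 22*cos(2*q) - 9*cos(3*q)/4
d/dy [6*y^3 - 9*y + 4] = 18*y^2 - 9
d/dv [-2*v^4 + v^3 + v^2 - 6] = v*(-8*v^2 + 3*v + 2)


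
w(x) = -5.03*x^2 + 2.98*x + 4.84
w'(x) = 2.98 - 10.06*x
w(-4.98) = -134.75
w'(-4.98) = 53.08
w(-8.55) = -388.34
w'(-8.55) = 88.99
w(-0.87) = -1.56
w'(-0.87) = 11.73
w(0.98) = 2.93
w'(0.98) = -6.88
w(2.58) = -20.95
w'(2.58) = -22.97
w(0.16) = 5.19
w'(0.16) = 1.37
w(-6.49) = -226.36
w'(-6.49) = 68.27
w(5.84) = -149.31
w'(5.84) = -55.77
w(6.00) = -158.36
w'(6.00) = -57.38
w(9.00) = -375.77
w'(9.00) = -87.56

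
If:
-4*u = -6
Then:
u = 3/2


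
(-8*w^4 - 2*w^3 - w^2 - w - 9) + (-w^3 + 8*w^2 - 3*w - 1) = -8*w^4 - 3*w^3 + 7*w^2 - 4*w - 10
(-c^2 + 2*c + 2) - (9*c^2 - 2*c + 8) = -10*c^2 + 4*c - 6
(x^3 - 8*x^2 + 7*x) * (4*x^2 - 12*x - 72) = 4*x^5 - 44*x^4 + 52*x^3 + 492*x^2 - 504*x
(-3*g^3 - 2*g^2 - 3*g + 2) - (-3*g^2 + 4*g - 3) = -3*g^3 + g^2 - 7*g + 5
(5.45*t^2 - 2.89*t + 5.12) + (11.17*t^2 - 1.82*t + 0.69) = 16.62*t^2 - 4.71*t + 5.81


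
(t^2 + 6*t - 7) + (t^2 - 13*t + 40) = 2*t^2 - 7*t + 33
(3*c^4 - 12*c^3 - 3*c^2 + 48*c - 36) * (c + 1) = 3*c^5 - 9*c^4 - 15*c^3 + 45*c^2 + 12*c - 36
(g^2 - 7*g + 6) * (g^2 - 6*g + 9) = g^4 - 13*g^3 + 57*g^2 - 99*g + 54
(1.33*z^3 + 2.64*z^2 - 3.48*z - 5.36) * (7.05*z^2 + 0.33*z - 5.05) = 9.3765*z^5 + 19.0509*z^4 - 30.3793*z^3 - 52.2684*z^2 + 15.8052*z + 27.068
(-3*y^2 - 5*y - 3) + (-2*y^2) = -5*y^2 - 5*y - 3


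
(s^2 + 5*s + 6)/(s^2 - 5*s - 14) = (s + 3)/(s - 7)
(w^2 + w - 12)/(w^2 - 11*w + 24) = (w + 4)/(w - 8)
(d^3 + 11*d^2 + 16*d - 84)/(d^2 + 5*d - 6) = (d^2 + 5*d - 14)/(d - 1)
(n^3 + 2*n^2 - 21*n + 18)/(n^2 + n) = (n^3 + 2*n^2 - 21*n + 18)/(n*(n + 1))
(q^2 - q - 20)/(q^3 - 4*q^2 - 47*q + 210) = (q + 4)/(q^2 + q - 42)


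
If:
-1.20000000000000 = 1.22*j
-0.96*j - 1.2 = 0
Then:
No Solution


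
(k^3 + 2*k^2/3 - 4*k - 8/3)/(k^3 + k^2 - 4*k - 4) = (k + 2/3)/(k + 1)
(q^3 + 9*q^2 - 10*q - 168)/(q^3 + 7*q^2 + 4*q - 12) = (q^2 + 3*q - 28)/(q^2 + q - 2)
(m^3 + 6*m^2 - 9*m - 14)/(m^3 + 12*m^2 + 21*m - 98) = (m + 1)/(m + 7)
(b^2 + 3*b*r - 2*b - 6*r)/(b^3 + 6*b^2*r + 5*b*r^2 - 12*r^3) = (2 - b)/(-b^2 - 3*b*r + 4*r^2)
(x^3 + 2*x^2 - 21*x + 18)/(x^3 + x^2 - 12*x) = (x^2 + 5*x - 6)/(x*(x + 4))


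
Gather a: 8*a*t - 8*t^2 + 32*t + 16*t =8*a*t - 8*t^2 + 48*t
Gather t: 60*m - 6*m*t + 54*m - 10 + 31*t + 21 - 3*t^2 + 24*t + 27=114*m - 3*t^2 + t*(55 - 6*m) + 38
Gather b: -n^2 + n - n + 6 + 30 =36 - n^2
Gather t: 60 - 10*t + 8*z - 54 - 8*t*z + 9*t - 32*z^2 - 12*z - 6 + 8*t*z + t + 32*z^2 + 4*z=0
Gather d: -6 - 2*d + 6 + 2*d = 0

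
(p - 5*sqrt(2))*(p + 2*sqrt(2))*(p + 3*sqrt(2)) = p^3 - 38*p - 60*sqrt(2)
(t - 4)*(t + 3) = t^2 - t - 12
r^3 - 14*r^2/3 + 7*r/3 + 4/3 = (r - 4)*(r - 1)*(r + 1/3)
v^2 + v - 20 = (v - 4)*(v + 5)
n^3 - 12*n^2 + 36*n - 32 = (n - 8)*(n - 2)^2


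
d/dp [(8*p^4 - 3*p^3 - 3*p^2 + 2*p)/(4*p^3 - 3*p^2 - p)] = (32*p^4 - 48*p^3 - 3*p^2 - 10*p + 9)/(16*p^4 - 24*p^3 + p^2 + 6*p + 1)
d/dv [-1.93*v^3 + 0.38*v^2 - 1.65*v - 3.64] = -5.79*v^2 + 0.76*v - 1.65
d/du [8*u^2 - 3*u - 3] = 16*u - 3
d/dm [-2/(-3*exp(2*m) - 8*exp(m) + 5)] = (-12*exp(m) - 16)*exp(m)/(3*exp(2*m) + 8*exp(m) - 5)^2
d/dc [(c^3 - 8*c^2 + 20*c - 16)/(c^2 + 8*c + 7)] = (c^4 + 16*c^3 - 63*c^2 - 80*c + 268)/(c^4 + 16*c^3 + 78*c^2 + 112*c + 49)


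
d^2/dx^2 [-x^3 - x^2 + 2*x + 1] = -6*x - 2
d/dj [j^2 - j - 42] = 2*j - 1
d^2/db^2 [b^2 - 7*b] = 2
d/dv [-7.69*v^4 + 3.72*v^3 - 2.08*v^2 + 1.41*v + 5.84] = -30.76*v^3 + 11.16*v^2 - 4.16*v + 1.41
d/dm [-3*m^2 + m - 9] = 1 - 6*m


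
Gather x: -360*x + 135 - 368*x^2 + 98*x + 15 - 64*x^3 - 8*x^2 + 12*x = -64*x^3 - 376*x^2 - 250*x + 150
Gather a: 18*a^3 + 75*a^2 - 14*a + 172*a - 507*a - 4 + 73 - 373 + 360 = 18*a^3 + 75*a^2 - 349*a + 56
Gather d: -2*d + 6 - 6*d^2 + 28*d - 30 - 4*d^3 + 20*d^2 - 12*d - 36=-4*d^3 + 14*d^2 + 14*d - 60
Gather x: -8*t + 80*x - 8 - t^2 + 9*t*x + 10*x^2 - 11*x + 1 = -t^2 - 8*t + 10*x^2 + x*(9*t + 69) - 7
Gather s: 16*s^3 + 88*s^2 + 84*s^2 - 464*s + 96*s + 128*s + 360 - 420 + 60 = 16*s^3 + 172*s^2 - 240*s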